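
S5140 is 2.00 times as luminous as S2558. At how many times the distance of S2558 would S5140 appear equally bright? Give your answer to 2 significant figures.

1.4

Equal flux requires L_S5140/d_S5140² = L_S2558/d_S2558², so d_S5140/d_S2558 = √(L_S5140/L_S2558)
= √(2.00) = 1.414.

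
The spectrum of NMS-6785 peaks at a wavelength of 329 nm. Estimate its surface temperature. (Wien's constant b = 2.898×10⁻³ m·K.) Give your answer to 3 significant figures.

T = b/λ_max = 2.898×10⁻³ / (329×10⁻⁹) = 8809 K.

8.81×10^3 K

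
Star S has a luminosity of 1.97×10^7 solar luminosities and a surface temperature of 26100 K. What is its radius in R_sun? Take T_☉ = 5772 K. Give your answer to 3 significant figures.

217 R_sun

R/R_☉ = √(L/L_☉) / (T/T_☉)² = √(1.97×10^7) / (4.522)²
       = 4438 / 20.45 = 217.1.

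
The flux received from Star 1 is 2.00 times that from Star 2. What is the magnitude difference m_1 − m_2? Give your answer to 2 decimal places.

-0.75

m_1 − m_2 = −2.5 log₁₀(F_1/F_2) = −2.5 log₁₀(2.00) = −2.5 × (0.301) = -0.753.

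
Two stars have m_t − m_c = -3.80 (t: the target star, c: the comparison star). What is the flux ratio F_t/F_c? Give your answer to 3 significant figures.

33.1

F_t/F_c = 10^(−(m_t − m_c)/2.5) = 10^(3.80/2.5) = 10^1.520 = 33.11.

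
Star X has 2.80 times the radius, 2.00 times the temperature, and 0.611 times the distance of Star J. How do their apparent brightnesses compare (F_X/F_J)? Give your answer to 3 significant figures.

336

L_X/L_J = (R_X/R_J)²(T_X/T_J)⁴ = (2.80)² × (2.00)⁴ = 125.4.
F_X/F_J = (L_X/L_J)/(d_X/d_J)² = 125.4 / (0.611)² = 336.0.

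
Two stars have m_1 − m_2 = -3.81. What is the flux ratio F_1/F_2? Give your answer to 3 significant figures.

F_1/F_2 = 10^(−(m_1 − m_2)/2.5) = 10^(3.81/2.5) = 10^1.524 = 33.42.

33.4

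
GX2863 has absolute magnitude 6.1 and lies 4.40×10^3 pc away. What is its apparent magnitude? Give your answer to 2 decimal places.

m = M + 5 log₁₀(d/10 pc) = 6.1 + 5 log₁₀(4.40×10^3/10)
  = 6.1 + 5 × 2.643 = 6.1 + 13.22 = 19.32.

19.32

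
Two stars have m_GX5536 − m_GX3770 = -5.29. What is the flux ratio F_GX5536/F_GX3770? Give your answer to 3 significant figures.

131

F_GX5536/F_GX3770 = 10^(−(m_GX5536 − m_GX3770)/2.5) = 10^(5.29/2.5) = 10^2.116 = 130.6.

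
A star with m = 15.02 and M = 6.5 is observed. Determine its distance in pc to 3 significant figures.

506 pc

m − M = 5 log₁₀(d/10 pc)
15.02 − (6.5) = 8.52 = 5 log₁₀(d/10)
d = 10 × 10^(8.52/5) = 10 × 10^1.704 = 505.8 pc.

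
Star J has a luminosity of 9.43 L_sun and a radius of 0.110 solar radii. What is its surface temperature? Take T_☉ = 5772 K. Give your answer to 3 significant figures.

3.05×10^4 K

T/T_☉ = (L/L_☉)^(1/4) / (R/R_☉)^(1/2)
T = 5772 × (9.43)^(1/4) / √(0.110) = 5772 × 1.752 / 0.3317 = 3.050×10^4 K.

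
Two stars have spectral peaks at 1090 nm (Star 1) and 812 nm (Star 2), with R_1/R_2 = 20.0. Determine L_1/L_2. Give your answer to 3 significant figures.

Wien's law gives T ∝ 1/λ_max, so T_1/T_2 = λ_2/λ_1 = 812/1090 = 0.7450.
Then L ∝ R²T⁴ gives L_1/L_2 = (20.0)² × (0.7450)⁴ = 400.0 × 0.3080 = 123.2.

123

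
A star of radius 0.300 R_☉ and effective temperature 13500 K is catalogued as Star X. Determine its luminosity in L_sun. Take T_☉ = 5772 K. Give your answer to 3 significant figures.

L/L_☉ = (R/R_☉)² (T/T_☉)⁴ = (0.300)² × (13500/5772)⁴
       = 0.09000 × (2.339)⁴ = 0.09000 × 29.92 = 2.693.

2.69 L_sun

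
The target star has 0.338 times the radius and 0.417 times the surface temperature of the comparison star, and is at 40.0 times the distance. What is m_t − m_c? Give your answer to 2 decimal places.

L_t/L_c = (0.338)²(0.417)⁴ = 0.003454.
F_t/F_c = (L_t/L_c)/(d_t/d_c)² = 0.003454/1600 = 2.159×10^-6.
m_t − m_c = −2.5 log₁₀(2.159×10^-6) = 14.16.

14.16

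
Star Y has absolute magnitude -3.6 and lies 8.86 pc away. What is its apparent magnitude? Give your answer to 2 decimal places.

m = M + 5 log₁₀(d/10 pc) = -3.6 + 5 log₁₀(8.86/10)
  = -3.6 + 5 × -0.053 = -3.6 + -0.26 = -3.86.

-3.86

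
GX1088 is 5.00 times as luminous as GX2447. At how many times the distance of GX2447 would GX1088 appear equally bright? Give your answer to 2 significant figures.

Equal flux requires L_GX1088/d_GX1088² = L_GX2447/d_GX2447², so d_GX1088/d_GX2447 = √(L_GX1088/L_GX2447)
= √(5.00) = 2.236.

2.2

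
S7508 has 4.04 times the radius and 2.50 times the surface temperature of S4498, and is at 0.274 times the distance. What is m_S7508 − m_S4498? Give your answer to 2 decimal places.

L_S7508/L_S4498 = (4.04)²(2.50)⁴ = 637.6.
F_S7508/F_S4498 = (L_S7508/L_S4498)/(d_S7508/d_S4498)² = 637.6/0.07508 = 8492.
m_S7508 − m_S4498 = −2.5 log₁₀(8492) = -9.82.

-9.82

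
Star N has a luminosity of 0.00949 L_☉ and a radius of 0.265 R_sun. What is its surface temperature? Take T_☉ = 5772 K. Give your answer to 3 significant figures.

3.50×10^3 K

T/T_☉ = (L/L_☉)^(1/4) / (R/R_☉)^(1/2)
T = 5772 × (0.00949)^(1/4) / √(0.265) = 5772 × 0.3121 / 0.5148 = 3500 K.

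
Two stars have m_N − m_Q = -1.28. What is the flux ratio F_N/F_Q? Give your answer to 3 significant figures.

F_N/F_Q = 10^(−(m_N − m_Q)/2.5) = 10^(1.28/2.5) = 10^0.512 = 3.251.

3.25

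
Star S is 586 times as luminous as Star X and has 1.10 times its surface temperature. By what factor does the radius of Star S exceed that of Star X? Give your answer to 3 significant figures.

L ∝ R²T⁴ gives R ∝ √L / T², so
R_S/R_X = √(586) / (1.10)² = 24.21 / 1.210 = 20.01.

20.0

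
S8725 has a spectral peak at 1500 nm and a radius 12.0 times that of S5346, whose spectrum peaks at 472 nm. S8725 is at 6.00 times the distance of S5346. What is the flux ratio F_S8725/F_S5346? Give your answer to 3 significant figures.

Wien's law: T_S8725/T_S5346 = λ_S5346/λ_S8725 = 472/1500 = 0.3147.
L_S8725/L_S5346 = (R_S8725/R_S5346)²(T_S8725/T_S5346)⁴ = (12.0)²(0.3147)⁴ = 1.412.
F_S8725/F_S5346 = (L_S8725/L_S5346)/(d_S8725/d_S5346)² = 1.412/(6.00)² = 0.03922.

0.0392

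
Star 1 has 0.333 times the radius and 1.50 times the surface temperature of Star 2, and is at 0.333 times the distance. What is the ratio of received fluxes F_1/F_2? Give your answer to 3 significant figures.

L_1/L_2 = (R_1/R_2)²(T_1/T_2)⁴ = (0.333)² × (1.50)⁴ = 0.5614.
F_1/F_2 = (L_1/L_2)/(d_1/d_2)² = 0.5614 / (0.333)² = 5.062.

5.06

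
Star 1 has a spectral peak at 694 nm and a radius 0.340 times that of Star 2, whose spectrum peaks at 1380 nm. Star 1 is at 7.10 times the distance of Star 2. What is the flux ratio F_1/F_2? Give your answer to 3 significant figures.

0.0359

Wien's law: T_1/T_2 = λ_2/λ_1 = 1380/694 = 1.988.
L_1/L_2 = (R_1/R_2)²(T_1/T_2)⁴ = (0.340)²(1.988)⁴ = 1.807.
F_1/F_2 = (L_1/L_2)/(d_1/d_2)² = 1.807/(7.10)² = 0.03585.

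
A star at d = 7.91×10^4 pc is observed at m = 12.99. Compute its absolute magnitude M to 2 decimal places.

-6.50

M = m − 5 log₁₀(d/10 pc) = 12.99 − 5 log₁₀(7.91×10^4/10)
  = 12.99 − 5 × 3.898 = 12.99 − 19.49 = -6.50.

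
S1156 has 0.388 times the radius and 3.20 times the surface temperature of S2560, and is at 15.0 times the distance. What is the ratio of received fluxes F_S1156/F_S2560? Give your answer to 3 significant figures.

0.0702

L_S1156/L_S2560 = (R_S1156/R_S2560)²(T_S1156/T_S2560)⁴ = (0.388)² × (3.20)⁴ = 15.79.
F_S1156/F_S2560 = (L_S1156/L_S2560)/(d_S1156/d_S2560)² = 15.79 / (15.0)² = 0.07016.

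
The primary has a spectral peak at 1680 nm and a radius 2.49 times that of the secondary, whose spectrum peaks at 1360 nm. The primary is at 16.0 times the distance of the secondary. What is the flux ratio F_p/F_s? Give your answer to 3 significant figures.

Wien's law: T_p/T_s = λ_s/λ_p = 1360/1680 = 0.8095.
L_p/L_s = (R_p/R_s)²(T_p/T_s)⁴ = (2.49)²(0.8095)⁴ = 2.663.
F_p/F_s = (L_p/L_s)/(d_p/d_s)² = 2.663/(16.0)² = 0.01040.

0.0104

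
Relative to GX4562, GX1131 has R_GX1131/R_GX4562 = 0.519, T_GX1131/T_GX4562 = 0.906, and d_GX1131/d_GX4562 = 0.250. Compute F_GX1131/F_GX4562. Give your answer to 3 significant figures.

L_GX1131/L_GX4562 = (R_GX1131/R_GX4562)²(T_GX1131/T_GX4562)⁴ = (0.519)² × (0.906)⁴ = 0.1815.
F_GX1131/F_GX4562 = (L_GX1131/L_GX4562)/(d_GX1131/d_GX4562)² = 0.1815 / (0.250)² = 2.904.

2.90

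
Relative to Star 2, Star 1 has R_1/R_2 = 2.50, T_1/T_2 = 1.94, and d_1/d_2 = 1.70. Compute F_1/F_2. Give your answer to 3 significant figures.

L_1/L_2 = (R_1/R_2)²(T_1/T_2)⁴ = (2.50)² × (1.94)⁴ = 88.53.
F_1/F_2 = (L_1/L_2)/(d_1/d_2)² = 88.53 / (1.70)² = 30.63.

30.6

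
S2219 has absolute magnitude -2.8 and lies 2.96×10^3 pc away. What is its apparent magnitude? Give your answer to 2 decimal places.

9.56

m = M + 5 log₁₀(d/10 pc) = -2.8 + 5 log₁₀(2.96×10^3/10)
  = -2.8 + 5 × 2.471 = -2.8 + 12.36 = 9.56.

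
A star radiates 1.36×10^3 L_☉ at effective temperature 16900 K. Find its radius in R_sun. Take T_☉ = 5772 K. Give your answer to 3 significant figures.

R/R_☉ = √(L/L_☉) / (T/T_☉)² = √(1.36×10^3) / (2.928)²
       = 36.88 / 8.573 = 4.302.

4.30 R_sun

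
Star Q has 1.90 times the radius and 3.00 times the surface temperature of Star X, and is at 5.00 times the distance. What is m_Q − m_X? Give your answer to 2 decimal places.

L_Q/L_X = (1.90)²(3.00)⁴ = 292.4.
F_Q/F_X = (L_Q/L_X)/(d_Q/d_X)² = 292.4/25.00 = 11.70.
m_Q − m_X = −2.5 log₁₀(11.70) = -2.67.

-2.67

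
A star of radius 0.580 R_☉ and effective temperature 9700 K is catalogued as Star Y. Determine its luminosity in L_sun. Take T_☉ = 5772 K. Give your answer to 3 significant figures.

L/L_☉ = (R/R_☉)² (T/T_☉)⁴ = (0.580)² × (9700/5772)⁴
       = 0.3364 × (1.681)⁴ = 0.3364 × 7.976 = 2.683.

2.68 L_sun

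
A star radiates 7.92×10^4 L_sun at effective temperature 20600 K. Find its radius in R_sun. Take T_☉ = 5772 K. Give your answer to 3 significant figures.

R/R_☉ = √(L/L_☉) / (T/T_☉)² = √(7.92×10^4) / (3.569)²
       = 281.4 / 12.74 = 22.09.

22.1 R_sun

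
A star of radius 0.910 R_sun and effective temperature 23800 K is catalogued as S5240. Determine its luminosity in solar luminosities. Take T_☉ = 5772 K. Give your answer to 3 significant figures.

239 solar luminosities

L/L_☉ = (R/R_☉)² (T/T_☉)⁴ = (0.910)² × (23800/5772)⁴
       = 0.8281 × (4.123)⁴ = 0.8281 × 289.1 = 239.4.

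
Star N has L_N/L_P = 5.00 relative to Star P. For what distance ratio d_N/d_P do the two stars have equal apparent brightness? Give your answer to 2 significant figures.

2.2

Equal flux requires L_N/d_N² = L_P/d_P², so d_N/d_P = √(L_N/L_P)
= √(5.00) = 2.236.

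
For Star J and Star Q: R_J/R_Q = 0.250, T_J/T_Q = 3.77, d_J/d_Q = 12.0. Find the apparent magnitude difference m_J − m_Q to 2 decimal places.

L_J/L_Q = (0.250)²(3.77)⁴ = 12.63.
F_J/F_Q = (L_J/L_Q)/(d_J/d_Q)² = 12.63/144.0 = 0.08768.
m_J − m_Q = −2.5 log₁₀(0.08768) = 2.64.

2.64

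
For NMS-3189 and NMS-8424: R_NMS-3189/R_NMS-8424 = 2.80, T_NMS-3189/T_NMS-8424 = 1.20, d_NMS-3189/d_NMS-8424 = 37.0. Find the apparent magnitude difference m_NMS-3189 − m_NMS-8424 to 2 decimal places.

L_NMS-3189/L_NMS-8424 = (2.80)²(1.20)⁴ = 16.26.
F_NMS-3189/F_NMS-8424 = (L_NMS-3189/L_NMS-8424)/(d_NMS-3189/d_NMS-8424)² = 16.26/1369 = 0.01188.
m_NMS-3189 − m_NMS-8424 = −2.5 log₁₀(0.01188) = 4.81.

4.81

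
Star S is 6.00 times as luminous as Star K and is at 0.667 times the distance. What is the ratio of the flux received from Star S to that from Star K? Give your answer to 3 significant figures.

F = L/(4πd²), so F_S/F_K = (L_S/L_K) / (d_S/d_K)²
= 6.00 / (0.667)² = 6.00 / 0.4449 = 13.49.

13.5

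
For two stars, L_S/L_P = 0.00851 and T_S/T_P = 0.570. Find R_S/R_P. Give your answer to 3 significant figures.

L ∝ R²T⁴ gives R ∝ √L / T², so
R_S/R_P = √(0.00851) / (0.570)² = 0.09225 / 0.3249 = 0.2839.

0.284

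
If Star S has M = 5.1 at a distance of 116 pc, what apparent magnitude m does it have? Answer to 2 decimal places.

10.42

m = M + 5 log₁₀(d/10 pc) = 5.1 + 5 log₁₀(116/10)
  = 5.1 + 5 × 1.064 = 5.1 + 5.32 = 10.42.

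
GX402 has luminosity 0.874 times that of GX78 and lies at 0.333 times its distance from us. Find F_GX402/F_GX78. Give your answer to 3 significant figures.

7.88

F = L/(4πd²), so F_GX402/F_GX78 = (L_GX402/L_GX78) / (d_GX402/d_GX78)²
= 0.874 / (0.333)² = 0.874 / 0.1109 = 7.882.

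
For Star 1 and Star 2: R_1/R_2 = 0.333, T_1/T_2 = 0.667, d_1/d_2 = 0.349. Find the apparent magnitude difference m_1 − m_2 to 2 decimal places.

1.86

L_1/L_2 = (0.333)²(0.667)⁴ = 0.02195.
F_1/F_2 = (L_1/L_2)/(d_1/d_2)² = 0.02195/0.1218 = 0.1802.
m_1 − m_2 = −2.5 log₁₀(0.1802) = 1.86.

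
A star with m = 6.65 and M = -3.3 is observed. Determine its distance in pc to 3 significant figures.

977 pc

m − M = 5 log₁₀(d/10 pc)
6.65 − (-3.3) = 9.95 = 5 log₁₀(d/10)
d = 10 × 10^(9.95/5) = 10 × 10^1.990 = 977.2 pc.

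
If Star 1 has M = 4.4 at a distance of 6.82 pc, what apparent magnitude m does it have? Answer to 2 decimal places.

3.57

m = M + 5 log₁₀(d/10 pc) = 4.4 + 5 log₁₀(6.82/10)
  = 4.4 + 5 × -0.166 = 4.4 + -0.83 = 3.57.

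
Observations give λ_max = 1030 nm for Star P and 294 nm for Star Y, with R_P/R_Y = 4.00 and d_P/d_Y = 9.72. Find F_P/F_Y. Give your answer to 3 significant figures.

0.00112

Wien's law: T_P/T_Y = λ_Y/λ_P = 294/1030 = 0.2854.
L_P/L_Y = (R_P/R_Y)²(T_P/T_Y)⁴ = (4.00)²(0.2854)⁴ = 0.1062.
F_P/F_Y = (L_P/L_Y)/(d_P/d_Y)² = 0.1062/(9.72)² = 0.001124.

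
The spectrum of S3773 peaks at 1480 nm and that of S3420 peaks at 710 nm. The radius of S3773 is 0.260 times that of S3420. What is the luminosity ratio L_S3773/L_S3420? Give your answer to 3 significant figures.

Wien's law gives T ∝ 1/λ_max, so T_S3773/T_S3420 = λ_S3420/λ_S3773 = 710/1480 = 0.4797.
Then L ∝ R²T⁴ gives L_S3773/L_S3420 = (0.260)² × (0.4797)⁴ = 0.06760 × 0.05296 = 0.003580.

0.00358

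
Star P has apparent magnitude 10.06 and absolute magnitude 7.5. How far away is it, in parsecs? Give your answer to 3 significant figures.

m − M = 5 log₁₀(d/10 pc)
10.06 − (7.5) = 2.56 = 5 log₁₀(d/10)
d = 10 × 10^(2.56/5) = 10 × 10^0.512 = 32.51 pc.

32.5 pc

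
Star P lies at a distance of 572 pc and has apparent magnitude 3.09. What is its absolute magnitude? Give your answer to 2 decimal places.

-5.70

M = m − 5 log₁₀(d/10 pc) = 3.09 − 5 log₁₀(572/10)
  = 3.09 − 5 × 1.757 = 3.09 − 8.79 = -5.70.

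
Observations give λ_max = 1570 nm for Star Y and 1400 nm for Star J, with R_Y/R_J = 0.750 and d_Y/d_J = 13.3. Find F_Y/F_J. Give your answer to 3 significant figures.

0.00201

Wien's law: T_Y/T_J = λ_J/λ_Y = 1400/1570 = 0.8917.
L_Y/L_J = (R_Y/R_J)²(T_Y/T_J)⁴ = (0.750)²(0.8917)⁴ = 0.3557.
F_Y/F_J = (L_Y/L_J)/(d_Y/d_J)² = 0.3557/(13.3)² = 0.002011.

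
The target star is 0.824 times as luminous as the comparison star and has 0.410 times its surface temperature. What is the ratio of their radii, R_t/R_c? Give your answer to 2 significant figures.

5.4

L ∝ R²T⁴ gives R ∝ √L / T², so
R_t/R_c = √(0.824) / (0.410)² = 0.9077 / 0.1681 = 5.400.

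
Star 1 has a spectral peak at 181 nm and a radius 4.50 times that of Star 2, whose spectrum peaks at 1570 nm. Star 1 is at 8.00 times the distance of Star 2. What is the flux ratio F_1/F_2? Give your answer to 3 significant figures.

Wien's law: T_1/T_2 = λ_2/λ_1 = 1570/181 = 8.674.
L_1/L_2 = (R_1/R_2)²(T_1/T_2)⁴ = (4.50)²(8.674)⁴ = 1.146×10^5.
F_1/F_2 = (L_1/L_2)/(d_1/d_2)² = 1.146×10^5/(8.00)² = 1791.

1.79×10^3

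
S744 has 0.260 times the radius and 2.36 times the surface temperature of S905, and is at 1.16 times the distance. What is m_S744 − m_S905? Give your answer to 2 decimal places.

-0.48

L_S744/L_S905 = (0.260)²(2.36)⁴ = 2.097.
F_S744/F_S905 = (L_S744/L_S905)/(d_S744/d_S905)² = 2.097/1.346 = 1.558.
m_S744 − m_S905 = −2.5 log₁₀(1.558) = -0.48.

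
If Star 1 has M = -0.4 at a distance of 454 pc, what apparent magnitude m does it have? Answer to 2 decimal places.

m = M + 5 log₁₀(d/10 pc) = -0.4 + 5 log₁₀(454/10)
  = -0.4 + 5 × 1.657 = -0.4 + 8.29 = 7.89.

7.89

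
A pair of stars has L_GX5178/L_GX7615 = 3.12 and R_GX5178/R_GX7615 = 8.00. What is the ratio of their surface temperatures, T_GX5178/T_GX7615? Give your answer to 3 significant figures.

L ∝ R²T⁴ gives T ∝ (L/R²)^(1/4), so
T_GX5178/T_GX7615 = (3.12 / 8.00²)^(1/4) = (0.04875)^(1/4) = 0.4699.

0.470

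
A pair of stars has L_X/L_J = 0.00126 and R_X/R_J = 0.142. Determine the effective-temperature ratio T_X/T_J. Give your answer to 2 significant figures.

L ∝ R²T⁴ gives T ∝ (L/R²)^(1/4), so
T_X/T_J = (0.00126 / 0.142²)^(1/4) = (0.06249)^(1/4) = 0.5000.

0.50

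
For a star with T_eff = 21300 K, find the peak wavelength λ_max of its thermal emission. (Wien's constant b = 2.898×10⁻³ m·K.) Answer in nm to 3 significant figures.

136 nm

λ_max = b/T = 2.898×10⁻³ / 21300 = 1.36×10^-7 m = 136.1 nm.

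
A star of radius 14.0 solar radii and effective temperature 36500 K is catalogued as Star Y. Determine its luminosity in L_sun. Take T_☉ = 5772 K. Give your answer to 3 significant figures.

3.13×10^5 L_sun

L/L_☉ = (R/R_☉)² (T/T_☉)⁴ = (14.0)² × (36500/5772)⁴
       = 196.0 × (6.324)⁴ = 196.0 × 1599 = 3.134×10^5.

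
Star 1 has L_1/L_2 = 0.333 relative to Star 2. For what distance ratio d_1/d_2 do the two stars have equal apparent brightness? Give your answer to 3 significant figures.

Equal flux requires L_1/d_1² = L_2/d_2², so d_1/d_2 = √(L_1/L_2)
= √(0.333) = 0.5771.

0.577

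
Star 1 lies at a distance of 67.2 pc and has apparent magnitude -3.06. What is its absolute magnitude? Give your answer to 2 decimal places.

M = m − 5 log₁₀(d/10 pc) = -3.06 − 5 log₁₀(67.2/10)
  = -3.06 − 5 × 0.827 = -3.06 − 4.14 = -7.20.

-7.20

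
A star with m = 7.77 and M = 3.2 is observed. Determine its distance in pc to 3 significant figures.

82.0 pc

m − M = 5 log₁₀(d/10 pc)
7.77 − (3.2) = 4.57 = 5 log₁₀(d/10)
d = 10 × 10^(4.57/5) = 10 × 10^0.914 = 82.04 pc.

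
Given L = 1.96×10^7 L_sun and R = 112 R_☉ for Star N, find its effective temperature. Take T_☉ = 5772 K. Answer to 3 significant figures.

T/T_☉ = (L/L_☉)^(1/4) / (R/R_☉)^(1/2)
T = 5772 × (1.96×10^7)^(1/4) / √(112) = 5772 × 66.54 / 10.58 = 3.629×10^4 K.

3.63×10^4 K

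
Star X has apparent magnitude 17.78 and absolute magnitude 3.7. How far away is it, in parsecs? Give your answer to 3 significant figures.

m − M = 5 log₁₀(d/10 pc)
17.78 − (3.7) = 14.08 = 5 log₁₀(d/10)
d = 10 × 10^(14.08/5) = 10 × 10^2.816 = 6546 pc.

6.55×10^3 pc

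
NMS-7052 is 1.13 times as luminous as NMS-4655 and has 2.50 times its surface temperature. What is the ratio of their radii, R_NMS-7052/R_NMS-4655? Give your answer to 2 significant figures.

0.17

L ∝ R²T⁴ gives R ∝ √L / T², so
R_NMS-7052/R_NMS-4655 = √(1.13) / (2.50)² = 1.063 / 6.250 = 0.1701.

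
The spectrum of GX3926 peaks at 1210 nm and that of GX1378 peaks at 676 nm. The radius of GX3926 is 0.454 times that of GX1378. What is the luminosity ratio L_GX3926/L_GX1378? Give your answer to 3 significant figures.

Wien's law gives T ∝ 1/λ_max, so T_GX3926/T_GX1378 = λ_GX1378/λ_GX3926 = 676/1210 = 0.5587.
Then L ∝ R²T⁴ gives L_GX3926/L_GX1378 = (0.454)² × (0.5587)⁴ = 0.2061 × 0.09742 = 0.02008.

0.0201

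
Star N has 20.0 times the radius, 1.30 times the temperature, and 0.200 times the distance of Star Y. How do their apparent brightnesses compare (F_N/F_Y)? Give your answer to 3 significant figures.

L_N/L_Y = (R_N/R_Y)²(T_N/T_Y)⁴ = (20.0)² × (1.30)⁴ = 1142.
F_N/F_Y = (L_N/L_Y)/(d_N/d_Y)² = 1142 / (0.200)² = 2.856×10^4.

2.86×10^4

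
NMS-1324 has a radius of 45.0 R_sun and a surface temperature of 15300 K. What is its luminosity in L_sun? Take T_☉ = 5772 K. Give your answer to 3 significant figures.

1.00×10^5 L_sun

L/L_☉ = (R/R_☉)² (T/T_☉)⁴ = (45.0)² × (15300/5772)⁴
       = 2025 × (2.651)⁴ = 2025 × 49.37 = 9.997×10^4.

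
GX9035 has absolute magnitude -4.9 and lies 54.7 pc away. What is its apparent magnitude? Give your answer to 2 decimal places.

m = M + 5 log₁₀(d/10 pc) = -4.9 + 5 log₁₀(54.7/10)
  = -4.9 + 5 × 0.738 = -4.9 + 3.69 = -1.21.

-1.21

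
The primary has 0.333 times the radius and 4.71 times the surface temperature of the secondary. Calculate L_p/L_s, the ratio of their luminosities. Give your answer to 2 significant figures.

From the Stefan–Boltzmann law, L ∝ R²T⁴, so
L_p/L_s = (R_p/R_s)² (T_p/T_s)⁴ = (0.333)² × (4.71)⁴ = 0.1109 × 492.1 = 54.57.

55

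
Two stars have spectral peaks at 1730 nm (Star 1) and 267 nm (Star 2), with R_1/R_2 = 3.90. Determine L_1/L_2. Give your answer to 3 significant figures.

Wien's law gives T ∝ 1/λ_max, so T_1/T_2 = λ_2/λ_1 = 267/1730 = 0.1543.
Then L ∝ R²T⁴ gives L_1/L_2 = (3.90)² × (0.1543)⁴ = 15.21 × 5.674×10^-4 = 0.008630.

0.00863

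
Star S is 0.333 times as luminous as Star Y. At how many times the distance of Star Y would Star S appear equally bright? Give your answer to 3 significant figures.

Equal flux requires L_S/d_S² = L_Y/d_Y², so d_S/d_Y = √(L_S/L_Y)
= √(0.333) = 0.5771.

0.577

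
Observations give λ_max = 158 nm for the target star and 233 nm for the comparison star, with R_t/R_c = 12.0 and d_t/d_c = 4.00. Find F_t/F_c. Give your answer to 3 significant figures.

42.6

Wien's law: T_t/T_c = λ_c/λ_t = 233/158 = 1.475.
L_t/L_c = (R_t/R_c)²(T_t/T_c)⁴ = (12.0)²(1.475)⁴ = 681.0.
F_t/F_c = (L_t/L_c)/(d_t/d_c)² = 681.0/(4.00)² = 42.56.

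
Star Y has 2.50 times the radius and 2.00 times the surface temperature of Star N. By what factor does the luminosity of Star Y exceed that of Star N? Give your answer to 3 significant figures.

From the Stefan–Boltzmann law, L ∝ R²T⁴, so
L_Y/L_N = (R_Y/R_N)² (T_Y/T_N)⁴ = (2.50)² × (2.00)⁴ = 6.250 × 16.00 = 100.0.

100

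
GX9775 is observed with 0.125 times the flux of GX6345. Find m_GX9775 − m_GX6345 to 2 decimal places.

m_GX9775 − m_GX6345 = −2.5 log₁₀(F_GX9775/F_GX6345) = −2.5 log₁₀(0.125) = −2.5 × (-0.903) = 2.258.

2.26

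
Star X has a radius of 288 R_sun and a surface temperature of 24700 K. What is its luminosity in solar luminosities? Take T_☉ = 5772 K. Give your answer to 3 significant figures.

2.78×10^7 solar luminosities

L/L_☉ = (R/R_☉)² (T/T_☉)⁴ = (288)² × (24700/5772)⁴
       = 8.294×10^4 × (4.279)⁴ = 8.294×10^4 × 335.3 = 2.781×10^7.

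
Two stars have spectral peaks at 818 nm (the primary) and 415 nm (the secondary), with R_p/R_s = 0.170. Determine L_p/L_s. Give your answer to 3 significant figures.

0.00191

Wien's law gives T ∝ 1/λ_max, so T_p/T_s = λ_s/λ_p = 415/818 = 0.5073.
Then L ∝ R²T⁴ gives L_p/L_s = (0.170)² × (0.5073)⁴ = 0.02890 × 0.06625 = 0.001915.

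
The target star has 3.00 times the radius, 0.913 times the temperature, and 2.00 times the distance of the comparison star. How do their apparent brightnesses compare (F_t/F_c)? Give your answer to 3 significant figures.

L_t/L_c = (R_t/R_c)²(T_t/T_c)⁴ = (3.00)² × (0.913)⁴ = 6.254.
F_t/F_c = (L_t/L_c)/(d_t/d_c)² = 6.254 / (2.00)² = 1.563.

1.56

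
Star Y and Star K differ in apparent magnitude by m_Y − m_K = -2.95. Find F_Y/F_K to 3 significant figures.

F_Y/F_K = 10^(−(m_Y − m_K)/2.5) = 10^(2.95/2.5) = 10^1.180 = 15.14.

15.1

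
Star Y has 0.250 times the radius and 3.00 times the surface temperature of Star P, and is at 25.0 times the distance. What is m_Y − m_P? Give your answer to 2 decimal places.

5.23

L_Y/L_P = (0.250)²(3.00)⁴ = 5.062.
F_Y/F_P = (L_Y/L_P)/(d_Y/d_P)² = 5.062/625.0 = 0.008100.
m_Y − m_P = −2.5 log₁₀(0.008100) = 5.23.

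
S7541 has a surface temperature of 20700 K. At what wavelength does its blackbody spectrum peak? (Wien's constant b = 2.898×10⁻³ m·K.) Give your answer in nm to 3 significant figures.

140 nm

λ_max = b/T = 2.898×10⁻³ / 20700 = 1.40×10^-7 m = 140.0 nm.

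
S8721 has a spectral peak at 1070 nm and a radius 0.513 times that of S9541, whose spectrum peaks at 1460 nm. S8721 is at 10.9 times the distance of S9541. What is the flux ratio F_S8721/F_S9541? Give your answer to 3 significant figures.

0.00768

Wien's law: T_S8721/T_S9541 = λ_S9541/λ_S8721 = 1460/1070 = 1.364.
L_S8721/L_S9541 = (R_S8721/R_S9541)²(T_S8721/T_S9541)⁴ = (0.513)²(1.364)⁴ = 0.9122.
F_S8721/F_S9541 = (L_S8721/L_S9541)/(d_S8721/d_S9541)² = 0.9122/(10.9)² = 0.007678.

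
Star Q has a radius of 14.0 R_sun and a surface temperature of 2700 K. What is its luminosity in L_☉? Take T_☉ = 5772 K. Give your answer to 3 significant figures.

9.38 L_☉

L/L_☉ = (R/R_☉)² (T/T_☉)⁴ = (14.0)² × (2700/5772)⁴
       = 196.0 × (0.4678)⁴ = 196.0 × 0.04788 = 9.384.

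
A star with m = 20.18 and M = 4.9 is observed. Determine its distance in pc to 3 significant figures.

m − M = 5 log₁₀(d/10 pc)
20.18 − (4.9) = 15.28 = 5 log₁₀(d/10)
d = 10 × 10^(15.28/5) = 10 × 10^3.056 = 1.138×10^4 pc.

1.14×10^4 pc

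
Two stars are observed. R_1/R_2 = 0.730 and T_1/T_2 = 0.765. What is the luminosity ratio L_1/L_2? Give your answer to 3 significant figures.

0.183

From the Stefan–Boltzmann law, L ∝ R²T⁴, so
L_1/L_2 = (R_1/R_2)² (T_1/T_2)⁴ = (0.730)² × (0.765)⁴ = 0.5329 × 0.3425 = 0.1825.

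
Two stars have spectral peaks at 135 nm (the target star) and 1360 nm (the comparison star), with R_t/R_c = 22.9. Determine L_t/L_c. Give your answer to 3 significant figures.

5.40×10^6

Wien's law gives T ∝ 1/λ_max, so T_t/T_c = λ_c/λ_t = 1360/135 = 10.07.
Then L ∝ R²T⁴ gives L_t/L_c = (22.9)² × (10.07)⁴ = 524.4 × 1.030×10^4 = 5.401×10^6.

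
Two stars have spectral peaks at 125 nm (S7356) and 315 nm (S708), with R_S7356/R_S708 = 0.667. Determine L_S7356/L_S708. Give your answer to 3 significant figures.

Wien's law gives T ∝ 1/λ_max, so T_S7356/T_S708 = λ_S708/λ_S7356 = 315/125 = 2.520.
Then L ∝ R²T⁴ gives L_S7356/L_S708 = (0.667)² × (2.520)⁴ = 0.4449 × 40.33 = 17.94.

17.9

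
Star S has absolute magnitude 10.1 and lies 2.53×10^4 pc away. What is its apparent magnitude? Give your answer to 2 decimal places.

m = M + 5 log₁₀(d/10 pc) = 10.1 + 5 log₁₀(2.53×10^4/10)
  = 10.1 + 5 × 3.403 = 10.1 + 17.02 = 27.12.

27.12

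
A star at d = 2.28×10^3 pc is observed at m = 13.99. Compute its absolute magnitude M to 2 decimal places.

2.20

M = m − 5 log₁₀(d/10 pc) = 13.99 − 5 log₁₀(2.28×10^3/10)
  = 13.99 − 5 × 2.358 = 13.99 − 11.79 = 2.20.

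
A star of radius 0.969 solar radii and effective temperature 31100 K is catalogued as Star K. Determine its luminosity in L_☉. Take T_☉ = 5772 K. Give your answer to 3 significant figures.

L/L_☉ = (R/R_☉)² (T/T_☉)⁴ = (0.969)² × (31100/5772)⁴
       = 0.9390 × (5.388)⁴ = 0.9390 × 842.8 = 791.4.

791 L_☉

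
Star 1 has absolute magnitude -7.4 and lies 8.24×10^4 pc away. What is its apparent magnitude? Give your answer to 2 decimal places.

m = M + 5 log₁₀(d/10 pc) = -7.4 + 5 log₁₀(8.24×10^4/10)
  = -7.4 + 5 × 3.916 = -7.4 + 19.58 = 12.18.

12.18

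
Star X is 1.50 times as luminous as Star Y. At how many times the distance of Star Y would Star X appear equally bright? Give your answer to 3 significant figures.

1.22

Equal flux requires L_X/d_X² = L_Y/d_Y², so d_X/d_Y = √(L_X/L_Y)
= √(1.50) = 1.225.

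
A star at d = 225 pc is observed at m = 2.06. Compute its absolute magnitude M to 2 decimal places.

M = m − 5 log₁₀(d/10 pc) = 2.06 − 5 log₁₀(225/10)
  = 2.06 − 5 × 1.352 = 2.06 − 6.76 = -4.70.

-4.70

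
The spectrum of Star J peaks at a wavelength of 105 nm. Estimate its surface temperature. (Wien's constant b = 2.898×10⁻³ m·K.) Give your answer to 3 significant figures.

2.76×10^4 K

T = b/λ_max = 2.898×10⁻³ / (105×10⁻⁹) = 2.760×10^4 K.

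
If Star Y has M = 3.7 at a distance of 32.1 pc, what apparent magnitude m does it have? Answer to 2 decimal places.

6.23

m = M + 5 log₁₀(d/10 pc) = 3.7 + 5 log₁₀(32.1/10)
  = 3.7 + 5 × 0.507 = 3.7 + 2.53 = 6.23.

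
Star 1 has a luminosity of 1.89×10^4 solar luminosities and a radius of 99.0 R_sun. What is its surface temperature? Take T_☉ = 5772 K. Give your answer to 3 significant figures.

T/T_☉ = (L/L_☉)^(1/4) / (R/R_☉)^(1/2)
T = 5772 × (1.89×10^4)^(1/4) / √(99.0) = 5772 × 11.73 / 9.950 = 6802 K.

6.80×10^3 K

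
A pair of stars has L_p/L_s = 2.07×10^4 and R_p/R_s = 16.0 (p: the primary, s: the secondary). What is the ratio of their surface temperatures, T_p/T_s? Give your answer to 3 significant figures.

3.00

L ∝ R²T⁴ gives T ∝ (L/R²)^(1/4), so
T_p/T_s = (2.07×10^4 / 16.0²)^(1/4) = (80.86)^(1/4) = 2.999.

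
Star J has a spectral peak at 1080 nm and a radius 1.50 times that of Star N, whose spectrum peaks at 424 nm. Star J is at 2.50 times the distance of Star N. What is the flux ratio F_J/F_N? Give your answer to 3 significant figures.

Wien's law: T_J/T_N = λ_N/λ_J = 424/1080 = 0.3926.
L_J/L_N = (R_J/R_N)²(T_J/T_N)⁴ = (1.50)²(0.3926)⁴ = 0.05345.
F_J/F_N = (L_J/L_N)/(d_J/d_N)² = 0.05345/(2.50)² = 0.008552.

0.00855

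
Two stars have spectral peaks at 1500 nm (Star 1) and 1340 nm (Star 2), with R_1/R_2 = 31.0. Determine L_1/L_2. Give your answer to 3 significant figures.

Wien's law gives T ∝ 1/λ_max, so T_1/T_2 = λ_2/λ_1 = 1340/1500 = 0.8933.
Then L ∝ R²T⁴ gives L_1/L_2 = (31.0)² × (0.8933)⁴ = 961.0 × 0.6369 = 612.0.

612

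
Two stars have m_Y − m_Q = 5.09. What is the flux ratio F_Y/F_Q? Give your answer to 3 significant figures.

F_Y/F_Q = 10^(−(m_Y − m_Q)/2.5) = 10^(-5.09/2.5) = 10^-2.036 = 0.009204.

0.00920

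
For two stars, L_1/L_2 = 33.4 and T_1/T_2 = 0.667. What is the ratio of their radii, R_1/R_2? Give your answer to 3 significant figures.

L ∝ R²T⁴ gives R ∝ √L / T², so
R_1/R_2 = √(33.4) / (0.667)² = 5.779 / 0.4449 = 12.99.

13.0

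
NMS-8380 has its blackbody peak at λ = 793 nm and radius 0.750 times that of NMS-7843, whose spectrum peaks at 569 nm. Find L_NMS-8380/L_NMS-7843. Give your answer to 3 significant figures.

0.149

Wien's law gives T ∝ 1/λ_max, so T_NMS-8380/T_NMS-7843 = λ_NMS-7843/λ_NMS-8380 = 569/793 = 0.7175.
Then L ∝ R²T⁴ gives L_NMS-8380/L_NMS-7843 = (0.750)² × (0.7175)⁴ = 0.5625 × 0.2651 = 0.1491.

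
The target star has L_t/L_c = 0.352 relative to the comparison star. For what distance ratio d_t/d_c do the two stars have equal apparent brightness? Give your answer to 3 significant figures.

0.593

Equal flux requires L_t/d_t² = L_c/d_c², so d_t/d_c = √(L_t/L_c)
= √(0.352) = 0.5933.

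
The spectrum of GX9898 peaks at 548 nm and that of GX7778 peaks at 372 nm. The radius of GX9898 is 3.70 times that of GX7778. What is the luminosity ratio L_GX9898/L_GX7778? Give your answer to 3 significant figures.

Wien's law gives T ∝ 1/λ_max, so T_GX9898/T_GX7778 = λ_GX7778/λ_GX9898 = 372/548 = 0.6788.
Then L ∝ R²T⁴ gives L_GX9898/L_GX7778 = (3.70)² × (0.6788)⁴ = 13.69 × 0.2123 = 2.907.

2.91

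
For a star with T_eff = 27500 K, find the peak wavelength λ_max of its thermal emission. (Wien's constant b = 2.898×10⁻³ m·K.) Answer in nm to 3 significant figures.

105 nm

λ_max = b/T = 2.898×10⁻³ / 27500 = 1.05×10^-7 m = 105.4 nm.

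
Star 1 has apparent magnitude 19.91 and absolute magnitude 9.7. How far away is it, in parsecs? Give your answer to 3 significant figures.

1.10×10^3 pc

m − M = 5 log₁₀(d/10 pc)
19.91 − (9.7) = 10.21 = 5 log₁₀(d/10)
d = 10 × 10^(10.21/5) = 10 × 10^2.042 = 1102 pc.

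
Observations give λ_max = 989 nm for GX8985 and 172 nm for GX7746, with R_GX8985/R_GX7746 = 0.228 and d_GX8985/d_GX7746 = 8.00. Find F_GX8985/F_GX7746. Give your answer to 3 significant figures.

7.43×10^-7

Wien's law: T_GX8985/T_GX7746 = λ_GX7746/λ_GX8985 = 172/989 = 0.1739.
L_GX8985/L_GX7746 = (R_GX8985/R_GX7746)²(T_GX8985/T_GX7746)⁴ = (0.228)²(0.1739)⁴ = 4.756×10^-5.
F_GX8985/F_GX7746 = (L_GX8985/L_GX7746)/(d_GX8985/d_GX7746)² = 4.756×10^-5/(8.00)² = 7.431×10^-7.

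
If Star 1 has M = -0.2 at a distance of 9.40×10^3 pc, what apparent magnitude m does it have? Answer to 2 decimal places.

m = M + 5 log₁₀(d/10 pc) = -0.2 + 5 log₁₀(9.40×10^3/10)
  = -0.2 + 5 × 2.973 = -0.2 + 14.87 = 14.67.

14.67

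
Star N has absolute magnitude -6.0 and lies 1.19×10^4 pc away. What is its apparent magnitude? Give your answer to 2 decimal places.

9.38

m = M + 5 log₁₀(d/10 pc) = -6.0 + 5 log₁₀(1.19×10^4/10)
  = -6.0 + 5 × 3.076 = -6.0 + 15.38 = 9.38.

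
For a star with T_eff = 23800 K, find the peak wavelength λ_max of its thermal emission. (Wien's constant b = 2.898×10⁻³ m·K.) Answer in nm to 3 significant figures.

122 nm

λ_max = b/T = 2.898×10⁻³ / 23800 = 1.22×10^-7 m = 121.8 nm.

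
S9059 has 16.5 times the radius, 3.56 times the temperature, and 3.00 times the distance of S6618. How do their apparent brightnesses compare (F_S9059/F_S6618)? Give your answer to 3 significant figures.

4.86×10^3

L_S9059/L_S6618 = (R_S9059/R_S6618)²(T_S9059/T_S6618)⁴ = (16.5)² × (3.56)⁴ = 4.373×10^4.
F_S9059/F_S6618 = (L_S9059/L_S6618)/(d_S9059/d_S6618)² = 4.373×10^4 / (3.00)² = 4859.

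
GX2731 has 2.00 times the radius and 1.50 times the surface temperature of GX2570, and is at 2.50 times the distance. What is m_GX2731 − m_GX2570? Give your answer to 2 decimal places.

-1.28

L_GX2731/L_GX2570 = (2.00)²(1.50)⁴ = 20.25.
F_GX2731/F_GX2570 = (L_GX2731/L_GX2570)/(d_GX2731/d_GX2570)² = 20.25/6.250 = 3.240.
m_GX2731 − m_GX2570 = −2.5 log₁₀(3.240) = -1.28.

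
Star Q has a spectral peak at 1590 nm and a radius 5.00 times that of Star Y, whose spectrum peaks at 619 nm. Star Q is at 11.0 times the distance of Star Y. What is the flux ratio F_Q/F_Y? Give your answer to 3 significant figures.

Wien's law: T_Q/T_Y = λ_Y/λ_Q = 619/1590 = 0.3893.
L_Q/L_Y = (R_Q/R_Y)²(T_Q/T_Y)⁴ = (5.00)²(0.3893)⁴ = 0.5743.
F_Q/F_Y = (L_Q/L_Y)/(d_Q/d_Y)² = 0.5743/(11.0)² = 0.004746.

0.00475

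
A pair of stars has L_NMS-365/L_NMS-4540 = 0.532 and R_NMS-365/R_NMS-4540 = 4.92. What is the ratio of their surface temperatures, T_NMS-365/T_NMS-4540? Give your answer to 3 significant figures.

L ∝ R²T⁴ gives T ∝ (L/R²)^(1/4), so
T_NMS-365/T_NMS-4540 = (0.532 / 4.92²)^(1/4) = (0.02198)^(1/4) = 0.3850.

0.385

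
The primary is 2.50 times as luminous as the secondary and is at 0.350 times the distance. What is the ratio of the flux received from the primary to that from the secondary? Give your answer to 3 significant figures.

20.4

F = L/(4πd²), so F_p/F_s = (L_p/L_s) / (d_p/d_s)²
= 2.50 / (0.350)² = 2.50 / 0.1225 = 20.41.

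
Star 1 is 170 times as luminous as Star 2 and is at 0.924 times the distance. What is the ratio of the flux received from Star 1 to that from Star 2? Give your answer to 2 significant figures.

2.0×10^2

F = L/(4πd²), so F_1/F_2 = (L_1/L_2) / (d_1/d_2)²
= 170 / (0.924)² = 170 / 0.8538 = 199.1.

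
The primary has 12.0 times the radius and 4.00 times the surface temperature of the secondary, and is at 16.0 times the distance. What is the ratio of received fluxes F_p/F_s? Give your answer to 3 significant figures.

L_p/L_s = (R_p/R_s)²(T_p/T_s)⁴ = (12.0)² × (4.00)⁴ = 3.686×10^4.
F_p/F_s = (L_p/L_s)/(d_p/d_s)² = 3.686×10^4 / (16.0)² = 144.0.

144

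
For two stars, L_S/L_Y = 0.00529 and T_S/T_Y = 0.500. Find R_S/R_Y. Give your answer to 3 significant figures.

0.291

L ∝ R²T⁴ gives R ∝ √L / T², so
R_S/R_Y = √(0.00529) / (0.500)² = 0.07273 / 0.2500 = 0.2909.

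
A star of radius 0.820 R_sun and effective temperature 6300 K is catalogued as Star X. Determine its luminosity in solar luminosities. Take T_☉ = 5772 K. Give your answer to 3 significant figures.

L/L_☉ = (R/R_☉)² (T/T_☉)⁴ = (0.820)² × (6300/5772)⁴
       = 0.6724 × (1.091)⁴ = 0.6724 × 1.419 = 0.9543.

0.954 solar luminosities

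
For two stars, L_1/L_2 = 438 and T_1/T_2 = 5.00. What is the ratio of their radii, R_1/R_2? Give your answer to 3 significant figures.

0.837

L ∝ R²T⁴ gives R ∝ √L / T², so
R_1/R_2 = √(438) / (5.00)² = 20.93 / 25.00 = 0.8371.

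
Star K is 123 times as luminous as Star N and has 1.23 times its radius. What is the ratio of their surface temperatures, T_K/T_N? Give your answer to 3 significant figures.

L ∝ R²T⁴ gives T ∝ (L/R²)^(1/4), so
T_K/T_N = (123 / 1.23²)^(1/4) = (81.30)^(1/4) = 3.003.

3.00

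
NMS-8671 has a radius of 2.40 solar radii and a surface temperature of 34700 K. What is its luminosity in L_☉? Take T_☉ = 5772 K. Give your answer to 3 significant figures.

7.52×10^3 L_☉

L/L_☉ = (R/R_☉)² (T/T_☉)⁴ = (2.40)² × (34700/5772)⁴
       = 5.760 × (6.012)⁴ = 5.760 × 1306 = 7524.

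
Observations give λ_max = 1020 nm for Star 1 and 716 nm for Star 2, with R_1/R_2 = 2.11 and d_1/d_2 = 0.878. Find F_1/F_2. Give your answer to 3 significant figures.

1.40

Wien's law: T_1/T_2 = λ_2/λ_1 = 716/1020 = 0.7020.
L_1/L_2 = (R_1/R_2)²(T_1/T_2)⁴ = (2.11)²(0.7020)⁴ = 1.081.
F_1/F_2 = (L_1/L_2)/(d_1/d_2)² = 1.081/(0.878)² = 1.402.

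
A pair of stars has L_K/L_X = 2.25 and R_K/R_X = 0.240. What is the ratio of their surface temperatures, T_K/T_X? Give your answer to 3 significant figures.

L ∝ R²T⁴ gives T ∝ (L/R²)^(1/4), so
T_K/T_X = (2.25 / 0.240²)^(1/4) = (39.06)^(1/4) = 2.500.

2.50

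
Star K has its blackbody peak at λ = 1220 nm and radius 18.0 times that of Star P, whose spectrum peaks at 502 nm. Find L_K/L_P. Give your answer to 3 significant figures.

9.29

Wien's law gives T ∝ 1/λ_max, so T_K/T_P = λ_P/λ_K = 502/1220 = 0.4115.
Then L ∝ R²T⁴ gives L_K/L_P = (18.0)² × (0.4115)⁴ = 324.0 × 0.02867 = 9.288.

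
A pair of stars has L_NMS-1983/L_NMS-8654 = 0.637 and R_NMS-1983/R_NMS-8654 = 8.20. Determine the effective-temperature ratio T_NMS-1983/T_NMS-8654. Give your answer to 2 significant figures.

0.31

L ∝ R²T⁴ gives T ∝ (L/R²)^(1/4), so
T_NMS-1983/T_NMS-8654 = (0.637 / 8.20²)^(1/4) = (0.009474)^(1/4) = 0.3120.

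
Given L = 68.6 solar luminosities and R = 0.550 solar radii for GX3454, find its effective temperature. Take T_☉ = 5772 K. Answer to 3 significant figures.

T/T_☉ = (L/L_☉)^(1/4) / (R/R_☉)^(1/2)
T = 5772 × (68.6)^(1/4) / √(0.550) = 5772 × 2.878 / 0.7416 = 2.240×10^4 K.

2.24×10^4 K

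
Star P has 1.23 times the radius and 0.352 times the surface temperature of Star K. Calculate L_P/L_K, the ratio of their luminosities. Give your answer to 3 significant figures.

From the Stefan–Boltzmann law, L ∝ R²T⁴, so
L_P/L_K = (R_P/R_K)² (T_P/T_K)⁴ = (1.23)² × (0.352)⁴ = 1.513 × 0.01535 = 0.02323.

0.0232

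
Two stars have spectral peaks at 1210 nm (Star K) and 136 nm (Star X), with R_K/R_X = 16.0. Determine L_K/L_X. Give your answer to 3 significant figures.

0.0409

Wien's law gives T ∝ 1/λ_max, so T_K/T_X = λ_X/λ_K = 136/1210 = 0.1124.
Then L ∝ R²T⁴ gives L_K/L_X = (16.0)² × (0.1124)⁴ = 256.0 × 1.596×10^-4 = 0.04086.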